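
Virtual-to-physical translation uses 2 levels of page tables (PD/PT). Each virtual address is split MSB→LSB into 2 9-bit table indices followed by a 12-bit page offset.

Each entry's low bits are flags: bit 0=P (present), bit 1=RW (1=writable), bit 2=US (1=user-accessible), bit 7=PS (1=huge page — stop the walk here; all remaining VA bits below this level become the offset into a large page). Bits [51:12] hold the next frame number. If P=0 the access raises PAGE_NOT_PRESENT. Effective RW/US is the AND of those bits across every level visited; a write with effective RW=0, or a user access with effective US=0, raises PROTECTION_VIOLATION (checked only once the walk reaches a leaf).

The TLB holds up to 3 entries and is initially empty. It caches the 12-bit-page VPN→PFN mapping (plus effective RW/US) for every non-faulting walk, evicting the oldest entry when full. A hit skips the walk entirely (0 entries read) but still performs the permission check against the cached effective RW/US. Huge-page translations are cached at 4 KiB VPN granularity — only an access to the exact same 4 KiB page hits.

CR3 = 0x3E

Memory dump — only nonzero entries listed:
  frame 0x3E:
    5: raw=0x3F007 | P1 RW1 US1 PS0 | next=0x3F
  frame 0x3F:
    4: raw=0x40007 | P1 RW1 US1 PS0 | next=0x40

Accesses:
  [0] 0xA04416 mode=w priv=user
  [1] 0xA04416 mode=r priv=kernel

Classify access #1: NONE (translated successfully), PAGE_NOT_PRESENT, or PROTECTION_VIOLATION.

Trace:
#0 VA=0xA04416 (w,user):
  lvl0: tbl 0x3E, slot 5 ⇒ 0x3F007 (P1/RW1/US1/PS0)
  lvl1: tbl 0x3F, slot 4 ⇒ 0x40007 (P1/RW1/US1/PS0)
  → PA=0x40416  (2 entries read)
#1 VA=0xA04416 (r,kernel):
  TLB hit vpn=0xA04 → PA=0x40416

Access #1 fault: NONE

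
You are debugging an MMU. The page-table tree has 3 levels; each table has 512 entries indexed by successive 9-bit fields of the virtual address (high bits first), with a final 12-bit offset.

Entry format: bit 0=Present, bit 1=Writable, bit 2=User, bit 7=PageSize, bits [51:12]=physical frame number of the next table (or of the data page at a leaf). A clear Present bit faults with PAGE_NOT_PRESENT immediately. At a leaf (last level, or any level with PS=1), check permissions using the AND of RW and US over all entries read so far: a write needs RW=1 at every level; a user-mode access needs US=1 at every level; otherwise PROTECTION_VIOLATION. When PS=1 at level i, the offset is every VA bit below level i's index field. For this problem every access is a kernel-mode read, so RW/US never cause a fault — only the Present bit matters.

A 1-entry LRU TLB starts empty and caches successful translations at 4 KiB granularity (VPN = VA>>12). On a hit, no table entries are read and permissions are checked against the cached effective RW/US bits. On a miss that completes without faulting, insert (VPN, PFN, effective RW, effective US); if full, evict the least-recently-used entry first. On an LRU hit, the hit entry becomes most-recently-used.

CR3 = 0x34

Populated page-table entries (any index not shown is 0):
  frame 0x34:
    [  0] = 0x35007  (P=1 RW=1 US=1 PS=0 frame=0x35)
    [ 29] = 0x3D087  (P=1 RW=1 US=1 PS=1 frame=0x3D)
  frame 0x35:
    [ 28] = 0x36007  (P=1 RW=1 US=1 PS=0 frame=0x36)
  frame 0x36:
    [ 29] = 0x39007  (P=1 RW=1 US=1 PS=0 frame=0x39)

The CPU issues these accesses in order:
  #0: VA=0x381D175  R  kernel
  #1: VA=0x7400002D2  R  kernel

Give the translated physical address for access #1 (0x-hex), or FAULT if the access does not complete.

Trace:
#0 VA=0x381D175 (r,kernel):
  lvl0: tbl 0x34, slot 0 ⇒ 0x35007 (P1/RW1/US1/PS0)
  lvl1: tbl 0x35, slot 28 ⇒ 0x36007 (P1/RW1/US1/PS0)
  lvl2: tbl 0x36, slot 29 ⇒ 0x39007 (P1/RW1/US1/PS0)
  ✓ 0x39175  — 3 lookups
#1 VA=0x7400002D2 (r,kernel):
  lvl0: tbl 0x34, slot 29 ⇒ 0x3D087 (P1/RW1/US1/PS1)
  ✓ 0x3D2D2 (huge @L0)  — 1 lookups

Access #1 PA: 0x3D2D2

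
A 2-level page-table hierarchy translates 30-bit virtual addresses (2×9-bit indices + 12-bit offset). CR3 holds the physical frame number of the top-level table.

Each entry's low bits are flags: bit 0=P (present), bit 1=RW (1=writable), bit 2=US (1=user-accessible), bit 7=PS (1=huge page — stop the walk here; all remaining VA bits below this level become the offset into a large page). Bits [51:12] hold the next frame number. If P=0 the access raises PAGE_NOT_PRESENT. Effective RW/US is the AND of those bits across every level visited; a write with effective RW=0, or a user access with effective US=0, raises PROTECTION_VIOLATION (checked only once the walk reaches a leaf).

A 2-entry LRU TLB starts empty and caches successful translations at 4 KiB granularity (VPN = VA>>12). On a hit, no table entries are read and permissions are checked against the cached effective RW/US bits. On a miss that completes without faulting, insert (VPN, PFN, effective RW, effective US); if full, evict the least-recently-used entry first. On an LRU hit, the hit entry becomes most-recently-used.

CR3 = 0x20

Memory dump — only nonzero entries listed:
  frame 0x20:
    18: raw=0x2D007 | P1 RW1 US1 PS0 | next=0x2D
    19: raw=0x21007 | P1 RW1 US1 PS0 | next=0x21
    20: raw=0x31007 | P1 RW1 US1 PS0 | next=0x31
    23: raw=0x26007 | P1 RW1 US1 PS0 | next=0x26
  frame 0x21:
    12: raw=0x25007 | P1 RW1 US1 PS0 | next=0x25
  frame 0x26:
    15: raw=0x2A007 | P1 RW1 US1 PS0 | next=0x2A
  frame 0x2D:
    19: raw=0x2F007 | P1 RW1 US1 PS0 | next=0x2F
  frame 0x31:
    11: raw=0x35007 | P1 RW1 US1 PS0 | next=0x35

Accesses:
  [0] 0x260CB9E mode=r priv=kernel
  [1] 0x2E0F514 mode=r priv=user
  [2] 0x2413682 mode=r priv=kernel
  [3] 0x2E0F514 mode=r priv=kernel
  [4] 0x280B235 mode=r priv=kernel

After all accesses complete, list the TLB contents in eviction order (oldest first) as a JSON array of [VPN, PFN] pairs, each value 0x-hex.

Walk each access:
#0 VA=0x260CB9E (r,kernel):
  [0] read 0x20 idx=19: raw=0x21007 flags P=1 W=1 U=1 S=0
  [1] read 0x21 idx=12: raw=0x25007 flags P=1 W=1 U=1 S=0
  ⇒ phys 0x25B9E  [2 reads]
#1 VA=0x2E0F514 (r,user):
  [0] read 0x20 idx=23: raw=0x26007 flags P=1 W=1 U=1 S=0
  [1] read 0x26 idx=15: raw=0x2A007 flags P=1 W=1 U=1 S=0
  ⇒ phys 0x2A514  [2 reads]
#2 VA=0x2413682 (r,kernel):
  [0] read 0x20 idx=18: raw=0x2D007 flags P=1 W=1 U=1 S=0
  [1] read 0x2D idx=19: raw=0x2F007 flags P=1 W=1 U=1 S=0
  ⇒ phys 0x2F682  [2 reads]
#3 VA=0x2E0F514 (r,kernel):
  TLB hit vpn=0x2E0F → PA=0x2A514
#4 VA=0x280B235 (r,kernel):
  [0] read 0x20 idx=20: raw=0x31007 flags P=1 W=1 U=1 S=0
  [1] read 0x31 idx=11: raw=0x35007 flags P=1 W=1 U=1 S=0
  ⇒ phys 0x35235  [2 reads]

TLB: [["0x2E0F", "0x2A"], ["0x280B", "0x35"]]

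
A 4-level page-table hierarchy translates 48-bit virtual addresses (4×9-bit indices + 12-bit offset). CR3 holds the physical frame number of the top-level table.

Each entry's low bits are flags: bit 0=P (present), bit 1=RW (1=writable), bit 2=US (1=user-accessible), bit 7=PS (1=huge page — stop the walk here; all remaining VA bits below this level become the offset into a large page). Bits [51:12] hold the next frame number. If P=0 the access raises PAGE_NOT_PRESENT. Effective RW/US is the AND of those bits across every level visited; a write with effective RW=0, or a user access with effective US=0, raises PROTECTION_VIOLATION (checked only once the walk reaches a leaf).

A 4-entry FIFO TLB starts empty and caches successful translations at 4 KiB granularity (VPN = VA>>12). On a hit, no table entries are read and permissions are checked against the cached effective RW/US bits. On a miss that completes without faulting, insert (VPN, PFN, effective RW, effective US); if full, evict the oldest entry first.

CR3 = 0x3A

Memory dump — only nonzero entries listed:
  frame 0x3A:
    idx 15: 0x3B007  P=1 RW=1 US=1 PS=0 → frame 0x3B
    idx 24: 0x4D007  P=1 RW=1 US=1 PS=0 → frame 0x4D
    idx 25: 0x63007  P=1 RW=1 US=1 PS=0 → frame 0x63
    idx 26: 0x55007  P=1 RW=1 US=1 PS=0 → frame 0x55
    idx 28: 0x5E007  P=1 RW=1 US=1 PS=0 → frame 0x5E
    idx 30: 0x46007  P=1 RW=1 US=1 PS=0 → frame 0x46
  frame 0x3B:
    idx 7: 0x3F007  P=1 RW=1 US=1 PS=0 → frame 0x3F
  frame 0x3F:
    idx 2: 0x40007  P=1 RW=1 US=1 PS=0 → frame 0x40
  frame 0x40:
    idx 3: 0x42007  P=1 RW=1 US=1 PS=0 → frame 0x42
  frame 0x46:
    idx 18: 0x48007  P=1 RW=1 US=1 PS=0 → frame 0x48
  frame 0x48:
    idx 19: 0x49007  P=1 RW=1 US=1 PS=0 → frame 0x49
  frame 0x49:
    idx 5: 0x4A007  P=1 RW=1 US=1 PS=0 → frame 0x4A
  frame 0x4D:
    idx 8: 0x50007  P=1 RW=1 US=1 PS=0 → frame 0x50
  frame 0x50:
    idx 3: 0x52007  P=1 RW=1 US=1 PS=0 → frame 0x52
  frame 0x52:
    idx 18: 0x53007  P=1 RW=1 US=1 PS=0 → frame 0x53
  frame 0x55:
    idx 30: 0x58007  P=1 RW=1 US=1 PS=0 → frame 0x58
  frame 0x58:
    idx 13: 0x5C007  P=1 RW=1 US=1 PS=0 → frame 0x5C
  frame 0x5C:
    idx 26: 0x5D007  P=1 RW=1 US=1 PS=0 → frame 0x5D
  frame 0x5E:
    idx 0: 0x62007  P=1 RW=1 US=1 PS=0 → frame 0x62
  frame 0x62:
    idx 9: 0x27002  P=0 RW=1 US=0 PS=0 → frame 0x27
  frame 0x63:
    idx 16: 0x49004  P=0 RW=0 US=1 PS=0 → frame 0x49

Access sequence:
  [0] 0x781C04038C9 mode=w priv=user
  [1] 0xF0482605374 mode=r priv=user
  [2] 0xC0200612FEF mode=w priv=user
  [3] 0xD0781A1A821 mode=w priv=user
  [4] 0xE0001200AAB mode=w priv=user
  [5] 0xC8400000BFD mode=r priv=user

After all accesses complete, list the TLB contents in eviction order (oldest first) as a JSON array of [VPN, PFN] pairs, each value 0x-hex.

Walk each access:
#0 VA=0x781C04038C9 (w,user):
  [0] read 0x3A idx=15: raw=0x3B007 flags P=1 W=1 U=1 S=0
  [1] read 0x3B idx=7: raw=0x3F007 flags P=1 W=1 U=1 S=0
  [2] read 0x3F idx=2: raw=0x40007 flags P=1 W=1 U=1 S=0
  [3] read 0x40 idx=3: raw=0x42007 flags P=1 W=1 U=1 S=0
  ⇒ phys 0x428C9  [4 reads]
#1 VA=0xF0482605374 (r,user):
  [0] read 0x3A idx=30: raw=0x46007 flags P=1 W=1 U=1 S=0
  [1] read 0x46 idx=18: raw=0x48007 flags P=1 W=1 U=1 S=0
  [2] read 0x48 idx=19: raw=0x49007 flags P=1 W=1 U=1 S=0
  [3] read 0x49 idx=5: raw=0x4A007 flags P=1 W=1 U=1 S=0
  ⇒ phys 0x4A374  [4 reads]
#2 VA=0xC0200612FEF (w,user):
  [0] read 0x3A idx=24: raw=0x4D007 flags P=1 W=1 U=1 S=0
  [1] read 0x4D idx=8: raw=0x50007 flags P=1 W=1 U=1 S=0
  [2] read 0x50 idx=3: raw=0x52007 flags P=1 W=1 U=1 S=0
  [3] read 0x52 idx=18: raw=0x53007 flags P=1 W=1 U=1 S=0
  ⇒ phys 0x53FEF  [4 reads]
#3 VA=0xD0781A1A821 (w,user):
  [0] read 0x3A idx=26: raw=0x55007 flags P=1 W=1 U=1 S=0
  [1] read 0x55 idx=30: raw=0x58007 flags P=1 W=1 U=1 S=0
  [2] read 0x58 idx=13: raw=0x5C007 flags P=1 W=1 U=1 S=0
  [3] read 0x5C idx=26: raw=0x5D007 flags P=1 W=1 U=1 S=0
  ⇒ phys 0x5D821  [4 reads]
#4 VA=0xE0001200AAB (w,user):
  [0] read 0x3A idx=28: raw=0x5E007 flags P=1 W=1 U=1 S=0
  [1] read 0x5E idx=0: raw=0x62007 flags P=1 W=1 U=1 S=0
  [2] read 0x62 idx=9: raw=0x27002 flags P=0 W=1 U=0 S=0
  ⇒ fault: PAGE_NOT_PRESENT  — 3 lookups
#5 VA=0xC8400000BFD (r,user):
  [0] read 0x3A idx=25: raw=0x63007 flags P=1 W=1 U=1 S=0
  [1] read 0x63 idx=16: raw=0x49004 flags P=0 W=0 U=1 S=0
  ⇒ fault: PAGE_NOT_PRESENT  — 2 lookups

TLB: [["0x781C0403", "0x42"], ["0xF0482605", "0x4A"], ["0xC0200612", "0x53"], ["0xD0781A1A", "0x5D"]]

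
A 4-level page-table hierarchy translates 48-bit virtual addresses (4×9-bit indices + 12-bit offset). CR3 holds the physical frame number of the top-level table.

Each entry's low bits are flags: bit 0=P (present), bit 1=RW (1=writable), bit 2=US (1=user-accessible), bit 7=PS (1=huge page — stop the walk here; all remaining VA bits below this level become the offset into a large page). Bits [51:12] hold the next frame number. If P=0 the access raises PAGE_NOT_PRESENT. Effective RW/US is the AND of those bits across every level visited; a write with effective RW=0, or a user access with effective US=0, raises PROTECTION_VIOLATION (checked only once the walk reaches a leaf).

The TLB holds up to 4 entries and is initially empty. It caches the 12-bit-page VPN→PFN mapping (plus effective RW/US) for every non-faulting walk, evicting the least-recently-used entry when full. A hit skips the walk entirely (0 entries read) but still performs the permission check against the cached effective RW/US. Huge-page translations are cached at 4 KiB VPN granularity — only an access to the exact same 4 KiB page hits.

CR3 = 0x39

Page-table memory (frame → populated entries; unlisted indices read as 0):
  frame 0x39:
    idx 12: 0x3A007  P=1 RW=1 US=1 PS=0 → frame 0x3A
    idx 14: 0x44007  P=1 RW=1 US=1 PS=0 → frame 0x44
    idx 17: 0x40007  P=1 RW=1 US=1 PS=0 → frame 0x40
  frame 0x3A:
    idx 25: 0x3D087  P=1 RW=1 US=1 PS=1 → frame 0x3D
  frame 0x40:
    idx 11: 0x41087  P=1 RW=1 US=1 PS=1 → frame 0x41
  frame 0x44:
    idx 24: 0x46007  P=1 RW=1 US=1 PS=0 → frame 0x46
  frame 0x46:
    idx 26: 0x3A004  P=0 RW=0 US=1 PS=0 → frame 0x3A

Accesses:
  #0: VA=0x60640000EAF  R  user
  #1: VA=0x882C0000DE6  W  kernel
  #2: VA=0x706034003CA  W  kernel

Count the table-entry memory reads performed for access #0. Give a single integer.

Per-access translation:
#0 VA=0x60640000EAF (r,user):
  [0] read 0x39 idx=12: raw=0x3A007 flags P=1 W=1 U=1 S=0
  [1] read 0x3A idx=25: raw=0x3D087 flags P=1 W=1 U=1 S=1
  ✓ 0x3DEAF (huge @L1)  — 2 lookups
#1 VA=0x882C0000DE6 (w,kernel):
  [0] read 0x39 idx=17: raw=0x40007 flags P=1 W=1 U=1 S=0
  [1] read 0x40 idx=11: raw=0x41087 flags P=1 W=1 U=1 S=1
  ✓ 0x41DE6 (huge @L1)  — 2 lookups
#2 VA=0x706034003CA (w,kernel):
  [0] read 0x39 idx=14: raw=0x44007 flags P=1 W=1 U=1 S=0
  [1] read 0x44 idx=24: raw=0x46007 flags P=1 W=1 U=1 S=0
  [2] read 0x46 idx=26: raw=0x3A004 flags P=0 W=0 U=1 S=0
  ✗ PAGE_NOT_PRESENT  [3 reads]

Entries read for #0: 2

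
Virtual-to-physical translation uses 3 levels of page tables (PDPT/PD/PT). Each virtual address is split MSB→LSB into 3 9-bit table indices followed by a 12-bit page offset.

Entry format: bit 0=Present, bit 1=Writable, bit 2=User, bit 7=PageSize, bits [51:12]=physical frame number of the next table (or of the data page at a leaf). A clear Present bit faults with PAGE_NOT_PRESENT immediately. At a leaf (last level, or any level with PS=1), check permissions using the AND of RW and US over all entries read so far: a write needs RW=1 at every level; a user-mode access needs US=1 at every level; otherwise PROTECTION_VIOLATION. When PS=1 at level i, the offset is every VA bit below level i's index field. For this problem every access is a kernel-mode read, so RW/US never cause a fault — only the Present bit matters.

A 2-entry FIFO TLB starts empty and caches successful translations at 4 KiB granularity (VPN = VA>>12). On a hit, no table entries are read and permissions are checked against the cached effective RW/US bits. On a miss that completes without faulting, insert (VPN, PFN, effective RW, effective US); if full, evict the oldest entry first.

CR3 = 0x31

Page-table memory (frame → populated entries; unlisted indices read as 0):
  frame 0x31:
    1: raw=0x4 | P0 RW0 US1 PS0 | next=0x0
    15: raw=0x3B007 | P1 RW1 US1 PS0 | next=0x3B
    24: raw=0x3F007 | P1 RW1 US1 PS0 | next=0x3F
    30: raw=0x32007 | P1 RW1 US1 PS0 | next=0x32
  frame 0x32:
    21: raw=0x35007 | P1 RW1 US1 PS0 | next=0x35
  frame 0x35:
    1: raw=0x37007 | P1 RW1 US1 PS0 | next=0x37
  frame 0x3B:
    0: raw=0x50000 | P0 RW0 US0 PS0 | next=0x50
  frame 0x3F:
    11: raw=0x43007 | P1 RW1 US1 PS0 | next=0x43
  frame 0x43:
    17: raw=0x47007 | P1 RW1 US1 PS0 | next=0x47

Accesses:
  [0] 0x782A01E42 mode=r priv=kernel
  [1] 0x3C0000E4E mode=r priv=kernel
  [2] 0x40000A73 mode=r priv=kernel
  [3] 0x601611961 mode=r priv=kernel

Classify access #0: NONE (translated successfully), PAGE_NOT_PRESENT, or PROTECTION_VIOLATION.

Walk each access:
#0 VA=0x782A01E42 (r,kernel):
  L0: frame=0x31 idx=30 entry=0x32007 [P=1 RW=1 US=1 PS=0]
  L1: frame=0x32 idx=21 entry=0x35007 [P=1 RW=1 US=1 PS=0]
  L2: frame=0x35 idx=1 entry=0x37007 [P=1 RW=1 US=1 PS=0]
  ⇒ phys 0x37E42  [3 reads]
#1 VA=0x3C0000E4E (r,kernel):
  L0: frame=0x31 idx=15 entry=0x3B007 [P=1 RW=1 US=1 PS=0]
  L1: frame=0x3B idx=0 entry=0x50000 [P=0 RW=0 US=0 PS=0]
  ⇒ fault: PAGE_NOT_PRESENT  — 2 lookups
#2 VA=0x40000A73 (r,kernel):
  L0: frame=0x31 idx=1 entry=0x4 [P=0 RW=0 US=1 PS=0]
  ⇒ fault: PAGE_NOT_PRESENT  — 1 lookups
#3 VA=0x601611961 (r,kernel):
  L0: frame=0x31 idx=24 entry=0x3F007 [P=1 RW=1 US=1 PS=0]
  L1: frame=0x3F idx=11 entry=0x43007 [P=1 RW=1 US=1 PS=0]
  L2: frame=0x43 idx=17 entry=0x47007 [P=1 RW=1 US=1 PS=0]
  ⇒ phys 0x47961  [3 reads]

Access #0 fault: NONE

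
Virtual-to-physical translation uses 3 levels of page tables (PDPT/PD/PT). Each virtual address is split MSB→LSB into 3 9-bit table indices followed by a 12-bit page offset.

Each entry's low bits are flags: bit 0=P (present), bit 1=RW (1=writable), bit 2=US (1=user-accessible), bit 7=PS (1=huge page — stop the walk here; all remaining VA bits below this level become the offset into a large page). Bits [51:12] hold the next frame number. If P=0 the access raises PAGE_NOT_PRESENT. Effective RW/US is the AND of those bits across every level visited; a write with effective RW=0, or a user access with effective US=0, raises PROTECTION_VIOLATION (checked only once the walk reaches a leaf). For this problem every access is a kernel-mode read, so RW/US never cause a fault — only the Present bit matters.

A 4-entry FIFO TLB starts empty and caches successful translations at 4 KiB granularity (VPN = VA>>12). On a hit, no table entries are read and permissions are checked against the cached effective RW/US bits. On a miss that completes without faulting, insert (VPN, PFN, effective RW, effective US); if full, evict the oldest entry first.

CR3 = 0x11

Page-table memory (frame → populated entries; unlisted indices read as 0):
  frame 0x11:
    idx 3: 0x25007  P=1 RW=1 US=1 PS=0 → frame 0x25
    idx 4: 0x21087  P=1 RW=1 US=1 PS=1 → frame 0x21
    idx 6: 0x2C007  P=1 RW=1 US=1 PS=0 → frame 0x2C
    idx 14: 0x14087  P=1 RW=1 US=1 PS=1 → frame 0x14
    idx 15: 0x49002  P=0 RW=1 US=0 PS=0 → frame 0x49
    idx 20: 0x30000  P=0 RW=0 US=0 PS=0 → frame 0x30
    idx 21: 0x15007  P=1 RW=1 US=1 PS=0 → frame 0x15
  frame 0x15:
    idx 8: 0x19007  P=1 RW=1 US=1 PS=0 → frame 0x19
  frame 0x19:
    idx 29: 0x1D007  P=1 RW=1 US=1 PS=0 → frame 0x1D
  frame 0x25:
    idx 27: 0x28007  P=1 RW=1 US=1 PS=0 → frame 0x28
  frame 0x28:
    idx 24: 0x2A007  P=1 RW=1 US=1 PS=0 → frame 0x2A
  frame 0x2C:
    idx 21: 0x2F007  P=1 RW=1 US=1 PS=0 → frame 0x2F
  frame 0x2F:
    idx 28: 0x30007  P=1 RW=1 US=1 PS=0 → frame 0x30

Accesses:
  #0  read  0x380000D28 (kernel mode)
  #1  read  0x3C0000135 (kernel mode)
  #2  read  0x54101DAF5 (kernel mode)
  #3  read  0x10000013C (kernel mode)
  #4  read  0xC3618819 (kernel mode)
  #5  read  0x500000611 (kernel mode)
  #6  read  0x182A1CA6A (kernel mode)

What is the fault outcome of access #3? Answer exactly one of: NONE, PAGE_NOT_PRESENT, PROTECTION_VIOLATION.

Per-access translation:
#0 VA=0x380000D28 (r,kernel):
  L0: frame=0x11 idx=14 entry=0x14087 [P=1 RW=1 US=1 PS=1]
  ✓ 0x14D28 (huge @L0)  — 1 lookups
#1 VA=0x3C0000135 (r,kernel):
  L0: frame=0x11 idx=15 entry=0x49002 [P=0 RW=1 US=0 PS=0]
  ✗ PAGE_NOT_PRESENT  [1 reads]
#2 VA=0x54101DAF5 (r,kernel):
  L0: frame=0x11 idx=21 entry=0x15007 [P=1 RW=1 US=1 PS=0]
  L1: frame=0x15 idx=8 entry=0x19007 [P=1 RW=1 US=1 PS=0]
  L2: frame=0x19 idx=29 entry=0x1D007 [P=1 RW=1 US=1 PS=0]
  ✓ 0x1DAF5  — 3 lookups
#3 VA=0x10000013C (r,kernel):
  L0: frame=0x11 idx=4 entry=0x21087 [P=1 RW=1 US=1 PS=1]
  ✓ 0x2113C (huge @L0)  — 1 lookups
#4 VA=0xC3618819 (r,kernel):
  L0: frame=0x11 idx=3 entry=0x25007 [P=1 RW=1 US=1 PS=0]
  L1: frame=0x25 idx=27 entry=0x28007 [P=1 RW=1 US=1 PS=0]
  L2: frame=0x28 idx=24 entry=0x2A007 [P=1 RW=1 US=1 PS=0]
  ✓ 0x2A819  — 3 lookups
#5 VA=0x500000611 (r,kernel):
  L0: frame=0x11 idx=20 entry=0x30000 [P=0 RW=0 US=0 PS=0]
  ✗ PAGE_NOT_PRESENT  [1 reads]
#6 VA=0x182A1CA6A (r,kernel):
  L0: frame=0x11 idx=6 entry=0x2C007 [P=1 RW=1 US=1 PS=0]
  L1: frame=0x2C idx=21 entry=0x2F007 [P=1 RW=1 US=1 PS=0]
  L2: frame=0x2F idx=28 entry=0x30007 [P=1 RW=1 US=1 PS=0]
  ✓ 0x30A6A  — 3 lookups

Access #3 fault: NONE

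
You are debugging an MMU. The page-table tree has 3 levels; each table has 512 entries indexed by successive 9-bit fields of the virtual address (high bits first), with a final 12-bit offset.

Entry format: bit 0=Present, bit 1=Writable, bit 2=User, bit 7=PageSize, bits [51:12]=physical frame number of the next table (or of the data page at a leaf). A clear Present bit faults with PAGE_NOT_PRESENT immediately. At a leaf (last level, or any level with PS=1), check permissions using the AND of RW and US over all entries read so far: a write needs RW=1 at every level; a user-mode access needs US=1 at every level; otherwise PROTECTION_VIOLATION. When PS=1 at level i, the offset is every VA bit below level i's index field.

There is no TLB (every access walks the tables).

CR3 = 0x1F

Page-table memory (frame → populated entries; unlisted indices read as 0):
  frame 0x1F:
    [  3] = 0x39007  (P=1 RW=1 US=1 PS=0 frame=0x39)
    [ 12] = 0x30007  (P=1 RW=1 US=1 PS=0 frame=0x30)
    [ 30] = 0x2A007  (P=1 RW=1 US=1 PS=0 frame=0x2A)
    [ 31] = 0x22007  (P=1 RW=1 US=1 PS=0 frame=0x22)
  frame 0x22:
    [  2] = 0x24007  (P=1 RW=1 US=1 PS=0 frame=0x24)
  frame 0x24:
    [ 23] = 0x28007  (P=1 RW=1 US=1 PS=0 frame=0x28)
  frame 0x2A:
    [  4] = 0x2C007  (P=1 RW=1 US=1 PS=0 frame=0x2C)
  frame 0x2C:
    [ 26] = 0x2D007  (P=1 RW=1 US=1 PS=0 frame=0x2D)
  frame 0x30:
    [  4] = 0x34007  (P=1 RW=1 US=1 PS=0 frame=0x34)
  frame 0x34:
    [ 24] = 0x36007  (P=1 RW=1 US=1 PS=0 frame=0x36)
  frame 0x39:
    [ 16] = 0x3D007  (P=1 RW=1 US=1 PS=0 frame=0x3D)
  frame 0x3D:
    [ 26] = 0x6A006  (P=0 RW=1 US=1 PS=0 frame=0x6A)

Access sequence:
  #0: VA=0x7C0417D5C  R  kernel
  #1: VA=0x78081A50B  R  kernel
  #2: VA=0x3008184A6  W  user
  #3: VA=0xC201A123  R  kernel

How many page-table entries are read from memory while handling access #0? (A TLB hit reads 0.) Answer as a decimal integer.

Per-access translation:
#0 VA=0x7C0417D5C (r,kernel):
  L0 @0x1F[31] → 0x22007  P=1,RW=1,US=1,PS=0
  L1 @0x22[2] → 0x24007  P=1,RW=1,US=1,PS=0
  L2 @0x24[23] → 0x28007  P=1,RW=1,US=1,PS=0
  → PA=0x28D5C  (3 entries read)
#1 VA=0x78081A50B (r,kernel):
  L0 @0x1F[30] → 0x2A007  P=1,RW=1,US=1,PS=0
  L1 @0x2A[4] → 0x2C007  P=1,RW=1,US=1,PS=0
  L2 @0x2C[26] → 0x2D007  P=1,RW=1,US=1,PS=0
  → PA=0x2D50B  (3 entries read)
#2 VA=0x3008184A6 (w,user):
  L0 @0x1F[12] → 0x30007  P=1,RW=1,US=1,PS=0
  L1 @0x30[4] → 0x34007  P=1,RW=1,US=1,PS=0
  L2 @0x34[24] → 0x36007  P=1,RW=1,US=1,PS=0
  → PA=0x364A6  (3 entries read)
#3 VA=0xC201A123 (r,kernel):
  L0 @0x1F[3] → 0x39007  P=1,RW=1,US=1,PS=0
  L1 @0x39[16] → 0x3D007  P=1,RW=1,US=1,PS=0
  L2 @0x3D[26] → 0x6A006  P=0,RW=1,US=1,PS=0
  ⇒ fault: PAGE_NOT_PRESENT  — 3 lookups

Entries read for #0: 3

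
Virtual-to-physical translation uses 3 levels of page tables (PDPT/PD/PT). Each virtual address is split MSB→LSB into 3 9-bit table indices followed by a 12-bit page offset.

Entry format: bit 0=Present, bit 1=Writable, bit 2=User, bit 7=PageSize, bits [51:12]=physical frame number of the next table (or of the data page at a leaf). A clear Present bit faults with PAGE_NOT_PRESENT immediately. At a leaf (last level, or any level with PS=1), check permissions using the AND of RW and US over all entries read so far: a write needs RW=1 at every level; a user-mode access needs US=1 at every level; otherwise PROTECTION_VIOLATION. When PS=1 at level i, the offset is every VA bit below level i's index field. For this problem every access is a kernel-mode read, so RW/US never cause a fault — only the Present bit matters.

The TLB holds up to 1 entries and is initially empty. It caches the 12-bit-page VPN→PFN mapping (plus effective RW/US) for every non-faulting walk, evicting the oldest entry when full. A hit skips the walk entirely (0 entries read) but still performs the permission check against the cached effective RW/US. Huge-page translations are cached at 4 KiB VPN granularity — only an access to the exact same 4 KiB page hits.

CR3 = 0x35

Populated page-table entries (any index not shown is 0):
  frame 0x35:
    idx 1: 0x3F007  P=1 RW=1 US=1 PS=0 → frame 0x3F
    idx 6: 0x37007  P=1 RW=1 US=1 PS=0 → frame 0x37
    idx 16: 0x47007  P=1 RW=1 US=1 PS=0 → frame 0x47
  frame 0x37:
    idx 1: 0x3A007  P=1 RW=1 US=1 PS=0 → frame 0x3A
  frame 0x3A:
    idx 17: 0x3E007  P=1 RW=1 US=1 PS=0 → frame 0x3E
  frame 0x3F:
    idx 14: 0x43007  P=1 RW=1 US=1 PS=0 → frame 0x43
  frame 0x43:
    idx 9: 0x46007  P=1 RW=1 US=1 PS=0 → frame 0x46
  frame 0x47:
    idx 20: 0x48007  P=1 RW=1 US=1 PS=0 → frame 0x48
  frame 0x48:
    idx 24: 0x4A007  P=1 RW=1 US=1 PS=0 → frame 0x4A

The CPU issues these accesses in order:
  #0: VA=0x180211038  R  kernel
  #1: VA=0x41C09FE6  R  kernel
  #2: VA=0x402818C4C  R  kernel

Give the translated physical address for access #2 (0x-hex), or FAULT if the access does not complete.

Walk each access:
#0 VA=0x180211038 (r,kernel):
  L0 @0x35[6] → 0x37007  P=1,RW=1,US=1,PS=0
  L1 @0x37[1] → 0x3A007  P=1,RW=1,US=1,PS=0
  L2 @0x3A[17] → 0x3E007  P=1,RW=1,US=1,PS=0
  ⇒ phys 0x3E038  [3 reads]
#1 VA=0x41C09FE6 (r,kernel):
  L0 @0x35[1] → 0x3F007  P=1,RW=1,US=1,PS=0
  L1 @0x3F[14] → 0x43007  P=1,RW=1,US=1,PS=0
  L2 @0x43[9] → 0x46007  P=1,RW=1,US=1,PS=0
  ⇒ phys 0x46FE6  [3 reads]
#2 VA=0x402818C4C (r,kernel):
  L0 @0x35[16] → 0x47007  P=1,RW=1,US=1,PS=0
  L1 @0x47[20] → 0x48007  P=1,RW=1,US=1,PS=0
  L2 @0x48[24] → 0x4A007  P=1,RW=1,US=1,PS=0
  ⇒ phys 0x4AC4C  [3 reads]

Access #2 PA: 0x4AC4C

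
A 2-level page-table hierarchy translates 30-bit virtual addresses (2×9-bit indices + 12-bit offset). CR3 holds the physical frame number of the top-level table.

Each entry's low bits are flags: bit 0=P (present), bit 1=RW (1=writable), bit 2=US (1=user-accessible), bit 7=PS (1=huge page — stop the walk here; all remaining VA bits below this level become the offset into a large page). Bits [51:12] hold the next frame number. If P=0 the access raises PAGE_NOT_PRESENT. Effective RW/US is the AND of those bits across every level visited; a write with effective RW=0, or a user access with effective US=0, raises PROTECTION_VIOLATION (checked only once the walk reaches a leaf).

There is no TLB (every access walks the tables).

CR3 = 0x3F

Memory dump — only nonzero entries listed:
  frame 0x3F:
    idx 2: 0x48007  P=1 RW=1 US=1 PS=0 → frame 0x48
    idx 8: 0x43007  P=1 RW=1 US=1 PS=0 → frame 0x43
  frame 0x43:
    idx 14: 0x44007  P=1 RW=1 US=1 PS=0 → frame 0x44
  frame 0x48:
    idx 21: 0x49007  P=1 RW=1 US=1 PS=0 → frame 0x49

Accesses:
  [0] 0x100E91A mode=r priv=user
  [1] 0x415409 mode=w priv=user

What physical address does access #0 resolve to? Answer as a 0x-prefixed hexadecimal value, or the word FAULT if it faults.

Walk each access:
#0 VA=0x100E91A (r,user):
  lvl0: tbl 0x3F, slot 8 ⇒ 0x43007 (P1/RW1/US1/PS0)
  lvl1: tbl 0x43, slot 14 ⇒ 0x44007 (P1/RW1/US1/PS0)
  → PA=0x4491A  (2 entries read)
#1 VA=0x415409 (w,user):
  lvl0: tbl 0x3F, slot 2 ⇒ 0x48007 (P1/RW1/US1/PS0)
  lvl1: tbl 0x48, slot 21 ⇒ 0x49007 (P1/RW1/US1/PS0)
  → PA=0x49409  (2 entries read)

Access #0 PA: 0x4491A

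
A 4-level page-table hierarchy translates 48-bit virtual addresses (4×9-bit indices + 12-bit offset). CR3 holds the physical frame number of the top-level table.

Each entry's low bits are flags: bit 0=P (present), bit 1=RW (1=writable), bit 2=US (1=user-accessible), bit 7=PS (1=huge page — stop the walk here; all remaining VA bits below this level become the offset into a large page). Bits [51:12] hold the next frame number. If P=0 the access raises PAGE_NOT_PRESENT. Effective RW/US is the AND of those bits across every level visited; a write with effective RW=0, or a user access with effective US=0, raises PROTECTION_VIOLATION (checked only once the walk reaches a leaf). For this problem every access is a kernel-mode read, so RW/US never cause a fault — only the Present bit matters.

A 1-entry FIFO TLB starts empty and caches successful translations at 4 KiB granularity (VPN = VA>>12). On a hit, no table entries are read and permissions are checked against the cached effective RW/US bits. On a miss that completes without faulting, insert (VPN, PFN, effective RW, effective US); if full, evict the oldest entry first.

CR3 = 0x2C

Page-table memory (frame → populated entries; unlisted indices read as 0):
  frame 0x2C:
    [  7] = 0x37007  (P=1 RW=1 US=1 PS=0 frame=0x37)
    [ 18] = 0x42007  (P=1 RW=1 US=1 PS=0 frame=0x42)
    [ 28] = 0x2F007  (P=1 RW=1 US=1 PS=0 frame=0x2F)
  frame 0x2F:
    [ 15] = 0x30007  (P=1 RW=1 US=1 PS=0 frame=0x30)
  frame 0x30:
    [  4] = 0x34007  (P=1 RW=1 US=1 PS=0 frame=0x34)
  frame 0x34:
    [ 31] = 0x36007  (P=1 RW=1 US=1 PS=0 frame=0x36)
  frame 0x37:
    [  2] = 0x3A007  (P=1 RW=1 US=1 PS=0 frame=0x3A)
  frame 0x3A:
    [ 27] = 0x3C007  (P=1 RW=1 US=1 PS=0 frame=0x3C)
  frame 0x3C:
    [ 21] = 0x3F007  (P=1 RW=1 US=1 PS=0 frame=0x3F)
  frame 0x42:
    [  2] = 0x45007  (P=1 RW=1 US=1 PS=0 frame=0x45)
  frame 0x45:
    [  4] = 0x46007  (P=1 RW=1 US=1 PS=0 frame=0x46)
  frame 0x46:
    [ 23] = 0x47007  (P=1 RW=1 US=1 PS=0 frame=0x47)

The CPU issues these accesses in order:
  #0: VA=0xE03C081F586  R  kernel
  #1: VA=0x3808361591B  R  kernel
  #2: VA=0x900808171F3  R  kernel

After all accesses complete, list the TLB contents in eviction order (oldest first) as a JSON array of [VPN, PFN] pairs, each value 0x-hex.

Trace:
#0 VA=0xE03C081F586 (r,kernel):
  [0] read 0x2C idx=28: raw=0x2F007 flags P=1 W=1 U=1 S=0
  [1] read 0x2F idx=15: raw=0x30007 flags P=1 W=1 U=1 S=0
  [2] read 0x30 idx=4: raw=0x34007 flags P=1 W=1 U=1 S=0
  [3] read 0x34 idx=31: raw=0x36007 flags P=1 W=1 U=1 S=0
  ⇒ phys 0x36586  [4 reads]
#1 VA=0x3808361591B (r,kernel):
  [0] read 0x2C idx=7: raw=0x37007 flags P=1 W=1 U=1 S=0
  [1] read 0x37 idx=2: raw=0x3A007 flags P=1 W=1 U=1 S=0
  [2] read 0x3A idx=27: raw=0x3C007 flags P=1 W=1 U=1 S=0
  [3] read 0x3C idx=21: raw=0x3F007 flags P=1 W=1 U=1 S=0
  ⇒ phys 0x3F91B  [4 reads]
#2 VA=0x900808171F3 (r,kernel):
  [0] read 0x2C idx=18: raw=0x42007 flags P=1 W=1 U=1 S=0
  [1] read 0x42 idx=2: raw=0x45007 flags P=1 W=1 U=1 S=0
  [2] read 0x45 idx=4: raw=0x46007 flags P=1 W=1 U=1 S=0
  [3] read 0x46 idx=23: raw=0x47007 flags P=1 W=1 U=1 S=0
  ⇒ phys 0x471F3  [4 reads]

TLB: [["0x90080817", "0x47"]]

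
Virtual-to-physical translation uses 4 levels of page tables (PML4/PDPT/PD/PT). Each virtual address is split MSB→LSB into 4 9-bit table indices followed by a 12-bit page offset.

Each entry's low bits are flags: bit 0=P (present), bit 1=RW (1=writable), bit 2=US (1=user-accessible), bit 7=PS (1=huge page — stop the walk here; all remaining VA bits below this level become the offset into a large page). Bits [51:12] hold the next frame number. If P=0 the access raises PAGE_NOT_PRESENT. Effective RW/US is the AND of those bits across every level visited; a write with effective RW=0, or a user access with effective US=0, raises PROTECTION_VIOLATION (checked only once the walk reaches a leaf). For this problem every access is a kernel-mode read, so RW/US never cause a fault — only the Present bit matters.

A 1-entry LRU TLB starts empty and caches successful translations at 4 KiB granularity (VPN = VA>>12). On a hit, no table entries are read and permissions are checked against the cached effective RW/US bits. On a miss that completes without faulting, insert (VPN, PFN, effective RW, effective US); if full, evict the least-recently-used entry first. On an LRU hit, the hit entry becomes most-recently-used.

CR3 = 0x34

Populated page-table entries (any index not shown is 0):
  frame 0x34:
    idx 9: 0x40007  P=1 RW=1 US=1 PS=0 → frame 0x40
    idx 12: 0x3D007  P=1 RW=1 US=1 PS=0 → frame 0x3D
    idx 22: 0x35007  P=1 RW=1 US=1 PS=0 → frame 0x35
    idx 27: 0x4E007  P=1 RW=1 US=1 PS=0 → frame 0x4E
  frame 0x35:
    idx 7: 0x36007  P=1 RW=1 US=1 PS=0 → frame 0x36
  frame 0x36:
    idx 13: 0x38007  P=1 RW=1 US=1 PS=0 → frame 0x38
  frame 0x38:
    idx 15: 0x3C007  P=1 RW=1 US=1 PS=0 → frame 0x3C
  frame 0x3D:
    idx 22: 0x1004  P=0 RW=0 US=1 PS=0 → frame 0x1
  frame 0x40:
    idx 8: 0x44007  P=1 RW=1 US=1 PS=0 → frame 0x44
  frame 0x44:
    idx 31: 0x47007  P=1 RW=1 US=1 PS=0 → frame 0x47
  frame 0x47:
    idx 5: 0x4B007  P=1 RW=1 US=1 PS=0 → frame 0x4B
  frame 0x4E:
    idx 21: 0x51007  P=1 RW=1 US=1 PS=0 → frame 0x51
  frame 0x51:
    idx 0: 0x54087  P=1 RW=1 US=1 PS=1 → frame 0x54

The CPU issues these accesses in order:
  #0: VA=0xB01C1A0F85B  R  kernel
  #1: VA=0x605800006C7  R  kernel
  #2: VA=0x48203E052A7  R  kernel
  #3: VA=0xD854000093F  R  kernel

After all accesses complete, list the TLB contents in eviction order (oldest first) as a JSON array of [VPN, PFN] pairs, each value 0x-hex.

Walk each access:
#0 VA=0xB01C1A0F85B (r,kernel):
  lvl0: tbl 0x34, slot 22 ⇒ 0x35007 (P1/RW1/US1/PS0)
  lvl1: tbl 0x35, slot 7 ⇒ 0x36007 (P1/RW1/US1/PS0)
  lvl2: tbl 0x36, slot 13 ⇒ 0x38007 (P1/RW1/US1/PS0)
  lvl3: tbl 0x38, slot 15 ⇒ 0x3C007 (P1/RW1/US1/PS0)
  → PA=0x3C85B  (4 entries read)
#1 VA=0x605800006C7 (r,kernel):
  lvl0: tbl 0x34, slot 12 ⇒ 0x3D007 (P1/RW1/US1/PS0)
  lvl1: tbl 0x3D, slot 22 ⇒ 0x1004 (P0/RW0/US1/PS0)
  ✗ PAGE_NOT_PRESENT  [2 reads]
#2 VA=0x48203E052A7 (r,kernel):
  lvl0: tbl 0x34, slot 9 ⇒ 0x40007 (P1/RW1/US1/PS0)
  lvl1: tbl 0x40, slot 8 ⇒ 0x44007 (P1/RW1/US1/PS0)
  lvl2: tbl 0x44, slot 31 ⇒ 0x47007 (P1/RW1/US1/PS0)
  lvl3: tbl 0x47, slot 5 ⇒ 0x4B007 (P1/RW1/US1/PS0)
  → PA=0x4B2A7  (4 entries read)
#3 VA=0xD854000093F (r,kernel):
  lvl0: tbl 0x34, slot 27 ⇒ 0x4E007 (P1/RW1/US1/PS0)
  lvl1: tbl 0x4E, slot 21 ⇒ 0x51007 (P1/RW1/US1/PS0)
  lvl2: tbl 0x51, slot 0 ⇒ 0x54087 (P1/RW1/US1/PS1)
  → PA=0x5493F (huge @L2)  (3 entries read)

TLB: [["0xD8540000", "0x54"]]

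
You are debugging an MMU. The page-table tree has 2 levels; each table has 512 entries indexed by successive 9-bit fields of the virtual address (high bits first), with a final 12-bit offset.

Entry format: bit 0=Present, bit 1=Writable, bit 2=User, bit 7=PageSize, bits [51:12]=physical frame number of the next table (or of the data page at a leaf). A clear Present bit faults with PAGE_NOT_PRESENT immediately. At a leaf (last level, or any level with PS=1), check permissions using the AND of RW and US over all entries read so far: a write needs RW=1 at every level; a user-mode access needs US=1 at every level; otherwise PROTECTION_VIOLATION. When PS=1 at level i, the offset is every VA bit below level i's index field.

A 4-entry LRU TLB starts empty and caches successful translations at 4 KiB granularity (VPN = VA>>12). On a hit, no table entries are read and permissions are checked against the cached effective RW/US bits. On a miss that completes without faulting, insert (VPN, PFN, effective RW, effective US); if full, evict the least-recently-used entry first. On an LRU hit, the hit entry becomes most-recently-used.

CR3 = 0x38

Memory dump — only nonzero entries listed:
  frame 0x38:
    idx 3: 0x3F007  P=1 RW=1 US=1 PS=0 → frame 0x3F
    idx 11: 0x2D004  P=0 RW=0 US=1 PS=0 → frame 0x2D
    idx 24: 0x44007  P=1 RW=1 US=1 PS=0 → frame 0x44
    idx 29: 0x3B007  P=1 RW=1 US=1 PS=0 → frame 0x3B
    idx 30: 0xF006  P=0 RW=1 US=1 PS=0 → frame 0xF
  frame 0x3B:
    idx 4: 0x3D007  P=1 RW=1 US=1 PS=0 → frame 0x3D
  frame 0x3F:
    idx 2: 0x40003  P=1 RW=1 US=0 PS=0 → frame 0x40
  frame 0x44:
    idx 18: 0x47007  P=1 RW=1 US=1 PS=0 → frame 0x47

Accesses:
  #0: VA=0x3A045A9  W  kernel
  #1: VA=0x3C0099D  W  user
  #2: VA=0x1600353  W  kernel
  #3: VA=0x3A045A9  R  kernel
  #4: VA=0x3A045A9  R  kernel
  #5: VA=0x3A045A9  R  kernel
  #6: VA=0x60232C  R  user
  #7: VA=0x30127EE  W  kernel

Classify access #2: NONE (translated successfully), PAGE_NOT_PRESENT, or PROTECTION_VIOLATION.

Walk each access:
#0 VA=0x3A045A9 (w,kernel):
  L0: frame=0x38 idx=29 entry=0x3B007 [P=1 RW=1 US=1 PS=0]
  L1: frame=0x3B idx=4 entry=0x3D007 [P=1 RW=1 US=1 PS=0]
  ⇒ phys 0x3D5A9  [2 reads]
#1 VA=0x3C0099D (w,user):
  L0: frame=0x38 idx=30 entry=0xF006 [P=0 RW=1 US=1 PS=0]
  ⇒ fault: PAGE_NOT_PRESENT  — 1 lookups
#2 VA=0x1600353 (w,kernel):
  L0: frame=0x38 idx=11 entry=0x2D004 [P=0 RW=0 US=1 PS=0]
  ⇒ fault: PAGE_NOT_PRESENT  — 1 lookups
#3 VA=0x3A045A9 (r,kernel):
  TLB hit vpn=0x3A04 → PA=0x3D5A9
#4 VA=0x3A045A9 (r,kernel):
  TLB hit vpn=0x3A04 → PA=0x3D5A9
#5 VA=0x3A045A9 (r,kernel):
  TLB hit vpn=0x3A04 → PA=0x3D5A9
#6 VA=0x60232C (r,user):
  L0: frame=0x38 idx=3 entry=0x3F007 [P=1 RW=1 US=1 PS=0]
  L1: frame=0x3F idx=2 entry=0x40003 [P=1 RW=1 US=0 PS=0]
  ⇒ fault: PROTECTION_VIOLATION  — 2 lookups
#7 VA=0x30127EE (w,kernel):
  L0: frame=0x38 idx=24 entry=0x44007 [P=1 RW=1 US=1 PS=0]
  L1: frame=0x44 idx=18 entry=0x47007 [P=1 RW=1 US=1 PS=0]
  ⇒ phys 0x477EE  [2 reads]

Access #2 fault: PAGE_NOT_PRESENT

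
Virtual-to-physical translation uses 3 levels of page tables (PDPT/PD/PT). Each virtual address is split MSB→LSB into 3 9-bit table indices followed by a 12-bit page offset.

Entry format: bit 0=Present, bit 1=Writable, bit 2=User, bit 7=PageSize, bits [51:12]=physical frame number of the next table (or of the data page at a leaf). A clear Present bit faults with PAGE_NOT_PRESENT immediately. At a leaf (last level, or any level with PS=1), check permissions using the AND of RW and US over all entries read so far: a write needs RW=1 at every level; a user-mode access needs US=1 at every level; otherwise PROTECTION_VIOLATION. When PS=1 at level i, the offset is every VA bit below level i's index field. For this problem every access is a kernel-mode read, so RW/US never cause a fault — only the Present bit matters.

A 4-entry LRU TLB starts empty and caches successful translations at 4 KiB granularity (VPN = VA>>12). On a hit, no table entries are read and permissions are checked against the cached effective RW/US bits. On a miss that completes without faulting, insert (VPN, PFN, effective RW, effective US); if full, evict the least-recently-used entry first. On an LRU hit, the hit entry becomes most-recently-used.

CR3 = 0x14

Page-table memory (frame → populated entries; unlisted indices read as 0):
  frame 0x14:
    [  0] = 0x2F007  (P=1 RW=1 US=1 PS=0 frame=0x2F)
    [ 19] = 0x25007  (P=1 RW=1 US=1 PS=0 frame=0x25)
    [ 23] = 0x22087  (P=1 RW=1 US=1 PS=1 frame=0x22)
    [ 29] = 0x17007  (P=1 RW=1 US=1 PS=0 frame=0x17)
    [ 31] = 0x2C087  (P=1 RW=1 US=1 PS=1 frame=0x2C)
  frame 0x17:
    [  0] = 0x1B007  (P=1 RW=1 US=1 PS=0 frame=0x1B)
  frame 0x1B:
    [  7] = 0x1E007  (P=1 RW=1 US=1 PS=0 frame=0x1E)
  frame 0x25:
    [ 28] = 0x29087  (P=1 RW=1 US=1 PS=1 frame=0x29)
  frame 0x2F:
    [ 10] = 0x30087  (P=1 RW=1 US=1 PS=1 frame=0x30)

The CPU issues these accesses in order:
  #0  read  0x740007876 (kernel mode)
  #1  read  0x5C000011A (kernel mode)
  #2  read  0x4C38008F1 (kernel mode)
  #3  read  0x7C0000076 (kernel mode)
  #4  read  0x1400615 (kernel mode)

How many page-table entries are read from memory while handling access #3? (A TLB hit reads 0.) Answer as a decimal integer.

Trace:
#0 VA=0x740007876 (r,kernel):
  [0] read 0x14 idx=29: raw=0x17007 flags P=1 W=1 U=1 S=0
  [1] read 0x17 idx=0: raw=0x1B007 flags P=1 W=1 U=1 S=0
  [2] read 0x1B idx=7: raw=0x1E007 flags P=1 W=1 U=1 S=0
  ✓ 0x1E876  — 3 lookups
#1 VA=0x5C000011A (r,kernel):
  [0] read 0x14 idx=23: raw=0x22087 flags P=1 W=1 U=1 S=1
  ✓ 0x2211A (huge @L0)  — 1 lookups
#2 VA=0x4C38008F1 (r,kernel):
  [0] read 0x14 idx=19: raw=0x25007 flags P=1 W=1 U=1 S=0
  [1] read 0x25 idx=28: raw=0x29087 flags P=1 W=1 U=1 S=1
  ✓ 0x298F1 (huge @L1)  — 2 lookups
#3 VA=0x7C0000076 (r,kernel):
  [0] read 0x14 idx=31: raw=0x2C087 flags P=1 W=1 U=1 S=1
  ✓ 0x2C076 (huge @L0)  — 1 lookups
#4 VA=0x1400615 (r,kernel):
  [0] read 0x14 idx=0: raw=0x2F007 flags P=1 W=1 U=1 S=0
  [1] read 0x2F idx=10: raw=0x30087 flags P=1 W=1 U=1 S=1
  ✓ 0x30615 (huge @L1)  — 2 lookups

Entries read for #3: 1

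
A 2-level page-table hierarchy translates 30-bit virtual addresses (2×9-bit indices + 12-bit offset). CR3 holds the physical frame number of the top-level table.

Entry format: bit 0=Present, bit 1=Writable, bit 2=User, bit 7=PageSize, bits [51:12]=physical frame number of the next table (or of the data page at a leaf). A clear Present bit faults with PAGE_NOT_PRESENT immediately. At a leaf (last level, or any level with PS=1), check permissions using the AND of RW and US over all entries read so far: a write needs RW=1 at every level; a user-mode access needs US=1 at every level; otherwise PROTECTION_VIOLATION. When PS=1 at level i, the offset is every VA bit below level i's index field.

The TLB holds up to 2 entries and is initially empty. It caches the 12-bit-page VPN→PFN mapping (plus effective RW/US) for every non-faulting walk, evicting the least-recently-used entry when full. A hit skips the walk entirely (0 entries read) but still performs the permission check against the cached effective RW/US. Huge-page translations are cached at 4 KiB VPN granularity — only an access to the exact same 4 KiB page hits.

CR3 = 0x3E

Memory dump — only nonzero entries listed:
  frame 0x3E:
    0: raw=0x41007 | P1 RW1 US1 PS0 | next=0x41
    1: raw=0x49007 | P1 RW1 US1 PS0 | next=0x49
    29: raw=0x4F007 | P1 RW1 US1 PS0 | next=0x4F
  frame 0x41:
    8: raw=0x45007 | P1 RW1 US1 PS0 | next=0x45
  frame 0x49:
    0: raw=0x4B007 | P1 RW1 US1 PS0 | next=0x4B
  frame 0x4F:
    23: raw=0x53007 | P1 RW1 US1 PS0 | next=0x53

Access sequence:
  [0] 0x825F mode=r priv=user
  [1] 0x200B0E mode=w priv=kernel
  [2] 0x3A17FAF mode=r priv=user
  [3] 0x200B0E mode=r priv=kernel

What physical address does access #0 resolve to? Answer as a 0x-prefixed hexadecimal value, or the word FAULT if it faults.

Walk each access:
#0 VA=0x825F (r,user):
  lvl0: tbl 0x3E, slot 0 ⇒ 0x41007 (P1/RW1/US1/PS0)
  lvl1: tbl 0x41, slot 8 ⇒ 0x45007 (P1/RW1/US1/PS0)
  ⇒ phys 0x4525F  [2 reads]
#1 VA=0x200B0E (w,kernel):
  lvl0: tbl 0x3E, slot 1 ⇒ 0x49007 (P1/RW1/US1/PS0)
  lvl1: tbl 0x49, slot 0 ⇒ 0x4B007 (P1/RW1/US1/PS0)
  ⇒ phys 0x4BB0E  [2 reads]
#2 VA=0x3A17FAF (r,user):
  lvl0: tbl 0x3E, slot 29 ⇒ 0x4F007 (P1/RW1/US1/PS0)
  lvl1: tbl 0x4F, slot 23 ⇒ 0x53007 (P1/RW1/US1/PS0)
  ⇒ phys 0x53FAF  [2 reads]
#3 VA=0x200B0E (r,kernel):
  TLB hit vpn=0x200 → PA=0x4BB0E

Access #0 PA: 0x4525F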